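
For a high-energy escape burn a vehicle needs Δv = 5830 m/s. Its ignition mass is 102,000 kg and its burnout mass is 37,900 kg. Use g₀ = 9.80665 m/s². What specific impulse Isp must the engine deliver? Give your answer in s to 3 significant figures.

ln(m₀/m_f) = ln(102000/37900) = ln(2.691) = 0.9900.
By the Tsiolkovsky rocket equation, v_e = Δv / ln(m₀/m_f) = 5830 / 0.9900 = 5888.8 m/s.
Isp = v_e / g₀ = 5888.8 / 9.80665 = 600.5 s.

Isp ≈ 600 s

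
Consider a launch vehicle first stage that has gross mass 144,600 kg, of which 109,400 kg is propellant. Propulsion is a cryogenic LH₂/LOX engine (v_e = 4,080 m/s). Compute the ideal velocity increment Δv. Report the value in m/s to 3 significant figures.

Δv ≈ 5760 m/s

m_f = m₀ − m_prop = 144,600 − 109,400 = 35,200 kg.
Rocket equation: Δv = v_e · ln(m₀/m_f) = 4080.0 × ln(4.108) = 4080.0 × 1.4129 ≈ 5764.7 m/s.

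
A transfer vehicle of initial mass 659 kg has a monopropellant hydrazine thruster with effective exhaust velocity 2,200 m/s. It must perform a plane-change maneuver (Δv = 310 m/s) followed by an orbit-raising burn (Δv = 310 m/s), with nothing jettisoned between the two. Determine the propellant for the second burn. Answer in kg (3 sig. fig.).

propellant for the second burn ≈ 75.2 kg

After the first burn: m = 659 × exp(−310/2200.0) = 659 × 0.86857 = 572.388 kg.
After the second burn: m = 572.388 × exp(−310/2200.0) = 572.388 × 0.86857 = 497.159 kg.
Second-burn propellant = 572.388 − 497.159 = 75.229 kg.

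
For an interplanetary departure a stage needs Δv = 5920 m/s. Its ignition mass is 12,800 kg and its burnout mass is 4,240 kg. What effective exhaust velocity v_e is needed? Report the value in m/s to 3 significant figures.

ln(m₀/m_f) = ln(12800/4240) = ln(3.019) = 1.1049.
By the Tsiolkovsky rocket equation, v_e = Δv / ln(m₀/m_f) = 5920 / 1.1049 = 5358.0 m/s.

v_e ≈ 5360 m/s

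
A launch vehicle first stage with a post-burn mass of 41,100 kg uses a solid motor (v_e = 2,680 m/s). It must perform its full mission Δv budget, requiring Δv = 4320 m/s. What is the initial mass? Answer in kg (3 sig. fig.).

By the Tsiolkovsky rocket equation, m₀/m_f = exp(Δv / v_e) = exp(4320 / 2680.0) = exp(1.6119) = 5.0125.
m₀ = m_f × 5.0125 = 41,100 × 5.0125 = 206,014 kg.

initial mass ≈ 206000 kg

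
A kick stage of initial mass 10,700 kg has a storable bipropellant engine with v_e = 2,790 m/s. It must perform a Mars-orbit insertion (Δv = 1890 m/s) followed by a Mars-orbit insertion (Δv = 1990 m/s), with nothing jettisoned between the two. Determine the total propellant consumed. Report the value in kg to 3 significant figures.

After the first burn: m = 10700 × exp(−1890/2790.0) = 10700 × 0.50793 = 5,434.85 kg.
After the second burn: m = 5,434.85 × exp(−1990/2790.0) = 5,434.85 × 0.49004 = 2,663.29 kg.
Total propellant = m₀ − m_final = 10700 − 2,663.29 = 8,036.71 kg.

total propellant consumed ≈ 8040 kg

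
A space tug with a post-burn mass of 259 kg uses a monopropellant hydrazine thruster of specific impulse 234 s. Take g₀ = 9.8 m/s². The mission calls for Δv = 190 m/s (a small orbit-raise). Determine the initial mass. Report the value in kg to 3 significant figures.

initial mass ≈ 281 kg

v_e = Isp · g₀ = 234 × 9.8 = 2293.2 m/s.
m₀/m_f = exp(Δv / v_e) = exp(190 / 2293.2) = exp(0.0829) = 1.0864.
m₀ = m_f × 1.0864 = 259 × 1.0864 = 281.378 kg.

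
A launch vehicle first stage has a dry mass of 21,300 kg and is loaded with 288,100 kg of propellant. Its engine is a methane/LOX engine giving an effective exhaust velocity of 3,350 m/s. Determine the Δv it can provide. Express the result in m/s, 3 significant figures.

Δv ≈ 8960 m/s

m₀ = m_dry + m_prop = 21,300 + 288,100 = 309,400 kg.
Rocket equation: Δv = v_e · ln(m₀/m_f) = 3350.0 × ln(14.53) = 3350.0 × 2.6759 ≈ 8964.4 m/s.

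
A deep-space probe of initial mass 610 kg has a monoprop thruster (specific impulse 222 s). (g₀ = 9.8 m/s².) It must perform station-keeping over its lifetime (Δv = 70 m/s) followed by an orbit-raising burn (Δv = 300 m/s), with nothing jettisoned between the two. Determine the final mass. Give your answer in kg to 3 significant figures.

final mass ≈ 515 kg

v_e = Isp · g₀ = 222 × 9.8 = 2175.6 m/s.
After the first burn: m = 610 × exp(−70/2175.6) = 610 × 0.96834 = 590.687 kg.
After the second burn: m = 590.687 × exp(−300/2175.6) = 590.687 × 0.87119 = 514.601 kg.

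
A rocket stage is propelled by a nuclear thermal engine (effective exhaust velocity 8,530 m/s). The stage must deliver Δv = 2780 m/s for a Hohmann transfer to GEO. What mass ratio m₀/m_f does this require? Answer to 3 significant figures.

mass ratio ≈ 1.39

m₀/m_f = exp(Δv / v_e) = exp(2780 / 8530.0) = exp(0.3259) = 1.3853.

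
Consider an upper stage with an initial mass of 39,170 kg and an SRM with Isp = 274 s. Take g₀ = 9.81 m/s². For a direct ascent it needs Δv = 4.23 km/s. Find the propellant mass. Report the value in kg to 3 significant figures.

v_e = Isp · g₀ = 274 × 9.81 = 2687.9 m/s.
m₀/m_f = exp(Δv / v_e) = exp(4230 / 2687.9) = exp(1.5737) = 4.8244.
m_f = 39,170 / 4.8244 = 8,119.14 kg, so propellant = m₀ − m_f = 39,170 − 8,119.14 = 31,050.86 kg.

propellant mass ≈ 31100 kg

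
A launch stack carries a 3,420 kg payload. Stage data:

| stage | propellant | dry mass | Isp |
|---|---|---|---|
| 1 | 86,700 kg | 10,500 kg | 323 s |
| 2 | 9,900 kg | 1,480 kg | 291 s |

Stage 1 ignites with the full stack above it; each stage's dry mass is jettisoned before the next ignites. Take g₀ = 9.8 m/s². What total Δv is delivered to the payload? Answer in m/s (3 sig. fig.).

Δv ≈ 7860 m/s

Ignition mass of stage 1 = 86,700+10,500 + 9,900+1,480 + 3,420 = 112,000 kg.
Stage 1: m₀ = 112,000 kg, m_f = 112,000 − 86,700 = 25,300 kg; Δv = 323×9.8×ln(4.427) = 3165.4×1.4877 ≈ 4709 m/s.
Stage 2: m₀ = 14,800 kg, m_f = 14,800 − 9,900 = 4,900 kg; Δv = 291×9.8×ln(3.02) = 2851.8×1.1054 ≈ 3152 m/s.
Total Δv = 4709 + 3152 = 7861 m/s.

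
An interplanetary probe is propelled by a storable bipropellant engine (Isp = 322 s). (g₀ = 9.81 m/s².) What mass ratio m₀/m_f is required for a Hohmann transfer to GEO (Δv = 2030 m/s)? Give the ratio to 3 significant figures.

v_e = Isp · g₀ = 322 × 9.81 = 3158.8 m/s.
m₀/m_f = exp(Δv / v_e) = exp(2030 / 3158.8) = exp(0.6426) = 1.9015.

mass ratio ≈ 1.90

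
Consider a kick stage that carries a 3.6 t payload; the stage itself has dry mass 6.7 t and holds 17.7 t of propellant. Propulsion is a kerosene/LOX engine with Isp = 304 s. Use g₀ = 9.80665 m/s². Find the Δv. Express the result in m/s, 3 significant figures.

v_e = Isp · g₀ = 304 × 9.80665 = 2981.2 m/s.
m₀ = payload + dry + propellant = 3.6 + 6.7 + 17.7 = 28 t.
m_f = payload + dry = 3.6 + 6.7 = 10.3 t.
Using Δv = v_e ln(m₀/m_f): Δv = v_e · ln(m₀/m_f) = 2981.2 × ln(2.718) = 2981.2 × 1.0001 ≈ 2981.4 m/s.

Δv ≈ 2980 m/s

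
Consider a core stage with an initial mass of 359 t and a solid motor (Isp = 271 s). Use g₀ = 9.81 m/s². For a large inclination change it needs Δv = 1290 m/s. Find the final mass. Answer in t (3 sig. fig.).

final mass ≈ 221 t

v_e = Isp · g₀ = 271 × 9.81 = 2658.5 m/s.
By the Tsiolkovsky rocket equation, m₀/m_f = exp(Δv / v_e) = exp(1290 / 2658.5) = exp(0.4852) = 1.6246.
m_f = m₀ / 1.6246 = 359 / 1.6246 = 220.977 t.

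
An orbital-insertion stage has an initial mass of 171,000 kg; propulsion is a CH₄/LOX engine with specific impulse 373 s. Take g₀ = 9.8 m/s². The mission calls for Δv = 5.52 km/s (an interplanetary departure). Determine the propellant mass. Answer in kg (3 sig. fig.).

v_e = Isp · g₀ = 373 × 9.8 = 3655.4 m/s.
Rocket equation: m₀/m_f = exp(Δv / v_e) = exp(5520 / 3655.4) = exp(1.5101) = 4.5272.
m_f = 171,000 / 4.5272 = 37,771.7 kg, so propellant = m₀ − m_f = 171,000 − 37,771.7 = 133,228.3 kg.

propellant mass ≈ 133000 kg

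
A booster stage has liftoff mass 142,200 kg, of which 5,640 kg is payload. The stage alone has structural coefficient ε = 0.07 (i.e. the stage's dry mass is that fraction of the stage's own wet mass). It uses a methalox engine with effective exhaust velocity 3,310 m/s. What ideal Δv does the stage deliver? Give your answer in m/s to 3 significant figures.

Δv ≈ 7400 m/s

Stage wet mass = m₀ − payload = 142,200 − 5,640 = 136,560 kg.
Stage dry mass = ε × stage wet mass = 0.07 × 136,560 = 9,559.2 kg.
Burnout mass m_f = stage dry + payload = 9,559.2 + 5,640 = 15,199.2 kg.
By the Tsiolkovsky rocket equation, Δv = v_e · ln(142,200/15,199.2) = 3310.0 × ln(9.356) = 3310.0 × 2.2360 ≈ 7401 m/s.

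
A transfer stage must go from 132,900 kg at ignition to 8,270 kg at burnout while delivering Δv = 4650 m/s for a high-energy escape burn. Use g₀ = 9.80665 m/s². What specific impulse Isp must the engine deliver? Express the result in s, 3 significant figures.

ln(m₀/m_f) = ln(132900/8270) = ln(16.07) = 2.7770.
v_e = Δv / ln(m₀/m_f) = 4650 / 2.7770 = 1674.5 m/s.
Isp = v_e / g₀ = 1674.5 / 9.80665 = 170.8 s.

Isp ≈ 171 s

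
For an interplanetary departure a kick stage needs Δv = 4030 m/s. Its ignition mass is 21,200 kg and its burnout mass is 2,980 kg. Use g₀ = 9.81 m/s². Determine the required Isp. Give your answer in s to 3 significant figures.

Isp ≈ 209 s

ln(m₀/m_f) = ln(21200/2980) = ln(7.114) = 1.9621.
v_e = Δv / ln(m₀/m_f) = 4030 / 1.9621 = 2053.9 m/s.
Isp = v_e / g₀ = 2053.9 / 9.81 = 209.4 s.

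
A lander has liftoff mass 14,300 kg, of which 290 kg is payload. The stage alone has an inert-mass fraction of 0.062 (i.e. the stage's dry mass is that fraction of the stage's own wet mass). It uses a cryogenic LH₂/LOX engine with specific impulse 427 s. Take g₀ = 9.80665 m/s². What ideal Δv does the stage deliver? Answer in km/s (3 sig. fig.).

Δv ≈ 10.5 km/s

Stage wet mass = m₀ − payload = 14,300 − 290 = 14,010 kg.
Stage dry mass = ε × stage wet mass = 0.062 × 14,010 = 868.62 kg.
Burnout mass m_f = stage dry + payload = 868.62 + 290 = 1,158.62 kg.
v_e = Isp · g₀ = 427 × 9.80665 = 4187.4 m/s.
Δv = v_e · ln(14,300/1,158.62) = 4187.4 × ln(12.34) = 4187.4 × 2.5130 ≈ 10523 m/s.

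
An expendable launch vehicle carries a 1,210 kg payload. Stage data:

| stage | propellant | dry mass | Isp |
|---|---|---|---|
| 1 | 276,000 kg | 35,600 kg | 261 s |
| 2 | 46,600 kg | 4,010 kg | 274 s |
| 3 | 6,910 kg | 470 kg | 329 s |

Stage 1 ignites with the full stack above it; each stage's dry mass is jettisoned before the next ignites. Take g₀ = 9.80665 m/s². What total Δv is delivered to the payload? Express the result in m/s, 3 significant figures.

Δv ≈ 12900 m/s

Ignition mass of stage 1 = 276,000+35,600 + 46,600+4,010 + 6,910+470 + 1,210 = 370,800 kg.
Stage 1: m₀ = 370,800 kg, m_f = 370,800 − 276,000 = 94,800 kg; Δv = 261×9.80665×ln(3.911) = 2559.5×1.3639 ≈ 3491 m/s.
Stage 2: m₀ = 59,200 kg, m_f = 59,200 − 46,600 = 12,600 kg; Δv = 274×9.80665×ln(4.698) = 2687.0×1.5472 ≈ 4157 m/s.
Stage 3: m₀ = 8,590 kg, m_f = 8,590 − 6,910 = 1,680 kg; Δv = 329×9.80665×ln(5.113) = 3226.4×1.6318 ≈ 5265 m/s.
Total Δv = 3491 + 4157 + 5265 = 12913 m/s.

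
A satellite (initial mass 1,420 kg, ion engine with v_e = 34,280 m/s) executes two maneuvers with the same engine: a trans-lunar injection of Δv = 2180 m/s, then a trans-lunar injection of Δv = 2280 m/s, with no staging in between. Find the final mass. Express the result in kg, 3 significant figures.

After the first burn: m = 1420 × exp(−2180/34280.0) = 1420 × 0.93839 = 1,332.51 kg.
After the second burn: m = 1,332.51 × exp(−2280/34280.0) = 1,332.51 × 0.93565 = 1,246.76 kg.

final mass ≈ 1250 kg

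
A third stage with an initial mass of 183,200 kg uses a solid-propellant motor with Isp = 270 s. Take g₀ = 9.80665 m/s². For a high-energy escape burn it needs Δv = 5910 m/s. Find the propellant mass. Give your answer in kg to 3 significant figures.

propellant mass ≈ 164000 kg

v_e = Isp · g₀ = 270 × 9.80665 = 2647.8 m/s.
m₀/m_f = exp(Δv / v_e) = exp(5910 / 2647.8) = exp(2.2320) = 9.3189.
m_f = 183,200 / 9.3189 = 19,659 kg, so propellant = m₀ − m_f = 183,200 − 19,659 = 163,541 kg.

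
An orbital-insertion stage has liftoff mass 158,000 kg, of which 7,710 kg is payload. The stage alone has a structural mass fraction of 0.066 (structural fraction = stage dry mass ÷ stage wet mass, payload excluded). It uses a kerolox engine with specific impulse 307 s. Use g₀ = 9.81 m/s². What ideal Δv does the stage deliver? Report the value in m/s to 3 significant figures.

Δv ≈ 6600 m/s

Stage wet mass = m₀ − payload = 158,000 − 7,710 = 150,290 kg.
Stage dry mass = ε × stage wet mass = 0.066 × 150,290 = 9,919.14 kg.
Burnout mass m_f = stage dry + payload = 9,919.14 + 7,710 = 17,629.14 kg.
v_e = Isp · g₀ = 307 × 9.81 = 3011.7 m/s.
Δv = v_e · ln(158,000/17,629.14) = 3011.7 × ln(8.962) = 3011.7 × 2.1930 ≈ 6605 m/s.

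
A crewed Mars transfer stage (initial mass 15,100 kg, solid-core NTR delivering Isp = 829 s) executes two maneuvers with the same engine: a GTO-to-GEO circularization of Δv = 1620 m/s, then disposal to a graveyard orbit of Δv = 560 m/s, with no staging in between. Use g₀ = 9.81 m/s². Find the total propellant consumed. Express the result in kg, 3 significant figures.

total propellant consumed ≈ 3550 kg

v_e = Isp · g₀ = 829 × 9.81 = 8132.5 m/s.
After the first burn: m = 15100 × exp(−1620/8132.5) = 15100 × 0.81939 = 12,372.8 kg.
After the second burn: m = 12,372.8 × exp(−560/8132.5) = 12,372.8 × 0.93346 = 11,549.5 kg.
Total propellant = m₀ − m_final = 15100 − 11,549.5 = 3,550.5 kg.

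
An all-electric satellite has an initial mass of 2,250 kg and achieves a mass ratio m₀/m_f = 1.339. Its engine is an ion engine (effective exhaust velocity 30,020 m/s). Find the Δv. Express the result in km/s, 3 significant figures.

Δv ≈ 8.76 km/s

By the Tsiolkovsky rocket equation, Δv = v_e · ln(1.339) = 30020.0 × 0.2919 ≈ 8763.5 m/s.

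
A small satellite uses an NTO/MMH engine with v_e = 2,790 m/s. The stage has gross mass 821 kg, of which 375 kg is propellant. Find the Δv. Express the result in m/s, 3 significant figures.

m_f = m₀ − m_prop = 821 − 375 = 446 kg.
From the ideal rocket equation, Δv = v_e · ln(m₀/m_f) = 2790.0 × ln(1.841) = 2790.0 × 0.6102 ≈ 1702.5 m/s.

Δv ≈ 1700 m/s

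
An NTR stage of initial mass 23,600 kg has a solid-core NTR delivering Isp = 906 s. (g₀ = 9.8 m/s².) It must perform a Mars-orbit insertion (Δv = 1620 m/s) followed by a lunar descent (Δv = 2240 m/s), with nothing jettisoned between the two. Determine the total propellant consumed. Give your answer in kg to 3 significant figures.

v_e = Isp · g₀ = 906 × 9.8 = 8878.8 m/s.
After the first burn: m = 23600 × exp(−1620/8878.8) = 23600 × 0.83322 = 19,664 kg.
After the second burn: m = 19,664 × exp(−2240/8878.8) = 19,664 × 0.77702 = 15,279.3 kg.
Total propellant = m₀ − m_final = 23600 − 15,279.3 = 8,320.7 kg.

total propellant consumed ≈ 8320 kg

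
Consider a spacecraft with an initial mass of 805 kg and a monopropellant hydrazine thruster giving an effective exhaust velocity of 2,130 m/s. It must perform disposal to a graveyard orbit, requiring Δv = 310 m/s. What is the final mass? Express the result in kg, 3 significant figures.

final mass ≈ 696 kg

By the Tsiolkovsky rocket equation, m₀/m_f = exp(Δv / v_e) = exp(310 / 2130.0) = exp(0.1455) = 1.1567.
m_f = m₀ / 1.1567 = 805 / 1.1567 = 695.945 kg.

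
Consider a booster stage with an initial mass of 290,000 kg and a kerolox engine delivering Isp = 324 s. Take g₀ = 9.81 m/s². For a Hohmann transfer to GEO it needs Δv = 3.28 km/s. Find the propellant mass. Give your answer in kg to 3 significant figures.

propellant mass ≈ 187000 kg

v_e = Isp · g₀ = 324 × 9.81 = 3178.4 m/s.
Using Δv = v_e ln(m₀/m_f): m₀/m_f = exp(Δv / v_e) = exp(3280 / 3178.4) = exp(1.0320) = 2.8065.
m_f = 290,000 / 2.8065 = 103,332 kg, so propellant = m₀ − m_f = 290,000 − 103,332 = 186,668 kg.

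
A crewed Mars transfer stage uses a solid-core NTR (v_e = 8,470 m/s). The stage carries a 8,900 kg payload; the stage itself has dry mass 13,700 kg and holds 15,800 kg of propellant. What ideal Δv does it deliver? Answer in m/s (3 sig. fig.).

Δv ≈ 4490 m/s

m₀ = payload + dry + propellant = 8,900 + 13,700 + 15,800 = 38,400 kg.
m_f = payload + dry = 8,900 + 13,700 = 22,600 kg.
From the ideal rocket equation, Δv = v_e · ln(m₀/m_f) = 8470.0 × ln(1.699) = 8470.0 × 0.5301 ≈ 4490.0 m/s.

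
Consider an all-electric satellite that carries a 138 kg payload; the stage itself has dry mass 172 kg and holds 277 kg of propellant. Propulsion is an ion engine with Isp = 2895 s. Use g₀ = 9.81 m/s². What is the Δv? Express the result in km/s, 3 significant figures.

v_e = Isp · g₀ = 2895 × 9.81 = 28400.0 m/s.
m₀ = payload + dry + propellant = 138 + 172 + 277 = 587 kg.
m_f = payload + dry = 138 + 172 = 310 kg.
Δv = v_e · ln(m₀/m_f) = 28400.0 × ln(1.894) = 28400.0 × 0.6385 ≈ 18132.0 m/s.

Δv ≈ 18.1 km/s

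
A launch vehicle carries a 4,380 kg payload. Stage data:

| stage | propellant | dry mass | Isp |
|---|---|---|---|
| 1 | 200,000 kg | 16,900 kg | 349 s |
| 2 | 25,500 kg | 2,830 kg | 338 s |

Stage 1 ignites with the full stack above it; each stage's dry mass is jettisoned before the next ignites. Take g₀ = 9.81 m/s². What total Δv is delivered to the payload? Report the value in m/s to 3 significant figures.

Δv ≈ 10500 m/s

Ignition mass of stage 1 = 200,000+16,900 + 25,500+2,830 + 4,380 = 249,610 kg.
Stage 1: m₀ = 249,610 kg, m_f = 249,610 − 200,000 = 49,610 kg; Δv = 349×9.81×ln(5.031) = 3423.7×1.6157 ≈ 5532 m/s.
Stage 2: m₀ = 32,710 kg, m_f = 32,710 − 25,500 = 7,210 kg; Δv = 338×9.81×ln(4.537) = 3315.8×1.5122 ≈ 5014 m/s.
Total Δv = 5532 + 5014 = 10546 m/s.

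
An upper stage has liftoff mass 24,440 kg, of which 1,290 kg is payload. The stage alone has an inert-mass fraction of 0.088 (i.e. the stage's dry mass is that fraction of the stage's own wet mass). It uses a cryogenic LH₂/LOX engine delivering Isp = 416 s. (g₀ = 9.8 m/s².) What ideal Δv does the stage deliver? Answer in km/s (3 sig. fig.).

Δv ≈ 8.13 km/s

Stage wet mass = m₀ − payload = 24,440 − 1,290 = 23,150 kg.
Stage dry mass = ε × stage wet mass = 0.088 × 23,150 = 2,037.2 kg.
Burnout mass m_f = stage dry + payload = 2,037.2 + 1,290 = 3,327.2 kg.
v_e = Isp · g₀ = 416 × 9.8 = 4076.8 m/s.
Rocket equation: Δv = v_e · ln(24,440/3,327.2) = 4076.8 × ln(7.346) = 4076.8 × 1.9941 ≈ 8130 m/s.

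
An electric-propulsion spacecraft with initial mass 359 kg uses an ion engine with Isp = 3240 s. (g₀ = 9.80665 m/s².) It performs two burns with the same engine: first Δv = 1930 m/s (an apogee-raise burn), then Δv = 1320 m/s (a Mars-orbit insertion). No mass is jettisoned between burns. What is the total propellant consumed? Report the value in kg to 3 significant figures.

total propellant consumed ≈ 34.9 kg

v_e = Isp · g₀ = 3240 × 9.80665 = 31773.5 m/s.
After the first burn: m = 359 × exp(−1930/31773.5) = 359 × 0.94107 = 337.844 kg.
After the second burn: m = 337.844 × exp(−1320/31773.5) = 337.844 × 0.95931 = 324.097 kg.
Total propellant = m₀ − m_final = 359 − 324.097 = 34.903 kg.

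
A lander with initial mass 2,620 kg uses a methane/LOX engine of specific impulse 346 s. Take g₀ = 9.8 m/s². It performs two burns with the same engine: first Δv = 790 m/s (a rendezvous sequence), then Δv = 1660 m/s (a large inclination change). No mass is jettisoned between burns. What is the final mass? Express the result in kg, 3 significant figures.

v_e = Isp · g₀ = 346 × 9.8 = 3390.8 m/s.
After the first burn: m = 2620 × exp(−790/3390.8) = 2620 × 0.79217 = 2,075.49 kg.
After the second burn: m = 2,075.49 × exp(−1660/3390.8) = 2,075.49 × 0.61290 = 1,272.07 kg.

final mass ≈ 1270 kg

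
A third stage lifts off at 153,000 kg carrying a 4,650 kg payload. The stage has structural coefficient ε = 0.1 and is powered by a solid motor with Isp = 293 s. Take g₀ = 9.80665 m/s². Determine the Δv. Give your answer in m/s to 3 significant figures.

Stage wet mass = m₀ − payload = 153,000 − 4,650 = 148,350 kg.
Stage dry mass = ε × stage wet mass = 0.1 × 148,350 = 14,835 kg.
Burnout mass m_f = stage dry + payload = 14,835 + 4,650 = 19,485 kg.
v_e = Isp · g₀ = 293 × 9.80665 = 2873.3 m/s.
Δv = v_e · ln(153,000/19,485) = 2873.3 × ln(7.852) = 2873.3 × 2.0608 ≈ 5921 m/s.

Δv ≈ 5920 m/s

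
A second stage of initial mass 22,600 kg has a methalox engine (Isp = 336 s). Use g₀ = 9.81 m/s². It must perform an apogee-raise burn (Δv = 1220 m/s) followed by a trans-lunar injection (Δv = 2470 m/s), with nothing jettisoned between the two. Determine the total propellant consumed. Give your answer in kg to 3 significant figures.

v_e = Isp · g₀ = 336 × 9.81 = 3296.2 m/s.
After the first burn: m = 22600 × exp(−1220/3296.2) = 22600 × 0.69065 = 15,608.7 kg.
After the second burn: m = 15,608.7 × exp(−2470/3296.2) = 15,608.7 × 0.47267 = 7,377.76 kg.
Total propellant = m₀ − m_final = 22600 − 7,377.76 = 15,222.24 kg.

total propellant consumed ≈ 15200 kg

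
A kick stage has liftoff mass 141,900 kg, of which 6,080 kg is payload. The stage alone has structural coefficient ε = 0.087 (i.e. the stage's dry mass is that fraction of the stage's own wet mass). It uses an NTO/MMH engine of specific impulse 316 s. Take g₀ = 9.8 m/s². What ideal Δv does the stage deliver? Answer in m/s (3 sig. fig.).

Stage wet mass = m₀ − payload = 141,900 − 6,080 = 135,820 kg.
Stage dry mass = ε × stage wet mass = 0.087 × 135,820 = 11,816.3 kg.
Burnout mass m_f = stage dry + payload = 11,816.3 + 6,080 = 17,896.3 kg.
v_e = Isp · g₀ = 316 × 9.8 = 3096.8 m/s.
Rocket equation: Δv = v_e · ln(141,900/17,896.3) = 3096.8 × ln(7.929) = 3096.8 × 2.0705 ≈ 6412 m/s.

Δv ≈ 6410 m/s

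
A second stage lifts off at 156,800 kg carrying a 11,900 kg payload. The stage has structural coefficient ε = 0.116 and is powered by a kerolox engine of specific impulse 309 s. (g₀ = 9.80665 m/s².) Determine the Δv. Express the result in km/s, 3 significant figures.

Stage wet mass = m₀ − payload = 156,800 − 11,900 = 144,900 kg.
Stage dry mass = ε × stage wet mass = 0.116 × 144,900 = 16,808.4 kg.
Burnout mass m_f = stage dry + payload = 16,808.4 + 11,900 = 28,708.4 kg.
v_e = Isp · g₀ = 309 × 9.80665 = 3030.3 m/s.
Using Δv = v_e ln(m₀/m_f): Δv = v_e · ln(156,800/28,708.4) = 3030.3 × ln(5.462) = 3030.3 × 1.6978 ≈ 5145 m/s.

Δv ≈ 5.14 km/s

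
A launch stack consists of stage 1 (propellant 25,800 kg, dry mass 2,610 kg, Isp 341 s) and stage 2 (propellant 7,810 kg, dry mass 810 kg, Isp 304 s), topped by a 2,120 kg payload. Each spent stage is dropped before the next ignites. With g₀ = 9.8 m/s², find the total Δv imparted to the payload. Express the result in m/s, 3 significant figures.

Ignition mass of stage 1 = 25,800+2,610 + 7,810+810 + 2,120 = 39,150 kg.
Stage 1: m₀ = 39,150 kg, m_f = 39,150 − 25,800 = 13,350 kg; Δv = 341×9.8×ln(2.933) = 3341.8×1.0759 ≈ 3595 m/s.
Stage 2: m₀ = 10,740 kg, m_f = 10,740 − 7,810 = 2,930 kg; Δv = 304×9.8×ln(3.666) = 2979.2×1.2990 ≈ 3870 m/s.
Total Δv = 3595 + 3870 = 7465 m/s.

Δv ≈ 7470 m/s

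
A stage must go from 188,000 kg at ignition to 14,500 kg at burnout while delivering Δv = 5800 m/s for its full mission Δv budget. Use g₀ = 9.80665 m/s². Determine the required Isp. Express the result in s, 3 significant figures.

Isp ≈ 231 s

ln(m₀/m_f) = ln(188000/14500) = ln(12.97) = 2.5623.
Using Δv = v_e ln(m₀/m_f): v_e = Δv / ln(m₀/m_f) = 5800 / 2.5623 = 2263.6 m/s.
Isp = v_e / g₀ = 2263.6 / 9.80665 = 230.8 s.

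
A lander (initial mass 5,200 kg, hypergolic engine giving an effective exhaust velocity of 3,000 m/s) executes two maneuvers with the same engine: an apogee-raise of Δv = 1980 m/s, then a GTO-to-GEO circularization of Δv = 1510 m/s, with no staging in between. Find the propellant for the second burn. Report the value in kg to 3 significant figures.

After the first burn: m = 5200 × exp(−1980/3000.0) = 5200 × 0.51685 = 2,687.62 kg.
After the second burn: m = 2,687.62 × exp(−1510/3000.0) = 2,687.62 × 0.60451 = 1,624.69 kg.
Second-burn propellant = 2,687.62 − 1,624.69 = 1,062.93 kg.

propellant for the second burn ≈ 1060 kg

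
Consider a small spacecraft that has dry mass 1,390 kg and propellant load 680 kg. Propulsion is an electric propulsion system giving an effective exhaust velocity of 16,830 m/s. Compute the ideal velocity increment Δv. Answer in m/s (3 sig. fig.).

Δv ≈ 6700 m/s

m₀ = m_dry + m_prop = 1,390 + 680 = 2,070 kg.
Δv = v_e · ln(m₀/m_f) = 16830.0 × ln(1.489) = 16830.0 × 0.3982 ≈ 6702.5 m/s.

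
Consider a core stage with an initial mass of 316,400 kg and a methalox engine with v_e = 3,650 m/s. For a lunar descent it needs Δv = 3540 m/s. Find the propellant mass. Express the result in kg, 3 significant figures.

propellant mass ≈ 196000 kg

From the ideal rocket equation, m₀/m_f = exp(Δv / v_e) = exp(3540 / 3650.0) = exp(0.9699) = 2.6376.
m_f = 316,400 / 2.6376 = 119,958 kg, so propellant = m₀ − m_f = 316,400 − 119,958 = 196,442 kg.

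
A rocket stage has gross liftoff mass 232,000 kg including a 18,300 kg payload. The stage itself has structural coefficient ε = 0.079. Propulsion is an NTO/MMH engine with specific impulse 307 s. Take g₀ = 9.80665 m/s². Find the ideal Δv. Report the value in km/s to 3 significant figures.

Stage wet mass = m₀ − payload = 232,000 − 18,300 = 213,700 kg.
Stage dry mass = ε × stage wet mass = 0.079 × 213,700 = 16,882.3 kg.
Burnout mass m_f = stage dry + payload = 16,882.3 + 18,300 = 35,182.3 kg.
v_e = Isp · g₀ = 307 × 9.80665 = 3010.6 m/s.
From the ideal rocket equation, Δv = v_e · ln(232,000/35,182.3) = 3010.6 × ln(6.594) = 3010.6 × 1.8862 ≈ 5679 m/s.

Δv ≈ 5.68 km/s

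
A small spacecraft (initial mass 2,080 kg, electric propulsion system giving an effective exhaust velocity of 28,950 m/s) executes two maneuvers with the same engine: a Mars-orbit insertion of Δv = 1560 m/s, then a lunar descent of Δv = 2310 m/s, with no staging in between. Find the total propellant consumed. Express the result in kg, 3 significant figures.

After the first burn: m = 2080 × exp(−1560/28950.0) = 2080 × 0.94754 = 1,970.88 kg.
After the second burn: m = 1,970.88 × exp(−2310/28950.0) = 1,970.88 × 0.92331 = 1,819.73 kg.
Total propellant = m₀ − m_final = 2080 − 1,819.73 = 260.27 kg.

total propellant consumed ≈ 260 kg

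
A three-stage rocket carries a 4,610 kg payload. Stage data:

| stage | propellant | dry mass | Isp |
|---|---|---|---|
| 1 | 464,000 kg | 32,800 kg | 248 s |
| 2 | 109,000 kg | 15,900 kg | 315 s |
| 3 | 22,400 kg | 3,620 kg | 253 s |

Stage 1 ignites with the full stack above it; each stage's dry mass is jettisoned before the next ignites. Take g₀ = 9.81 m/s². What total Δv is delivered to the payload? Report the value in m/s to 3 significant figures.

Δv ≈ 10000 m/s

Ignition mass of stage 1 = 464,000+32,800 + 109,000+15,900 + 22,400+3,620 + 4,610 = 652,330 kg.
Stage 1: m₀ = 652,330 kg, m_f = 652,330 − 464,000 = 188,330 kg; Δv = 248×9.81×ln(3.464) = 2432.9×1.2424 ≈ 3023 m/s.
Stage 2: m₀ = 155,530 kg, m_f = 155,530 − 109,000 = 46,530 kg; Δv = 315×9.81×ln(3.343) = 3090.2×1.2067 ≈ 3729 m/s.
Stage 3: m₀ = 30,630 kg, m_f = 30,630 − 22,400 = 8,230 kg; Δv = 253×9.81×ln(3.722) = 2481.9×1.3142 ≈ 3262 m/s.
Total Δv = 3023 + 3729 + 3262 = 10014 m/s.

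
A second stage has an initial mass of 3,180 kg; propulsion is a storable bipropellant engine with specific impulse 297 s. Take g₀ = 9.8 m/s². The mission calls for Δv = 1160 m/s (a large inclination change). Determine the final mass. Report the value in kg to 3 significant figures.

v_e = Isp · g₀ = 297 × 9.8 = 2910.6 m/s.
Using Δv = v_e ln(m₀/m_f): m₀/m_f = exp(Δv / v_e) = exp(1160 / 2910.6) = exp(0.3985) = 1.4897.
m_f = m₀ / 1.4897 = 3,180 / 1.4897 = 2,134.66 kg.

final mass ≈ 2130 kg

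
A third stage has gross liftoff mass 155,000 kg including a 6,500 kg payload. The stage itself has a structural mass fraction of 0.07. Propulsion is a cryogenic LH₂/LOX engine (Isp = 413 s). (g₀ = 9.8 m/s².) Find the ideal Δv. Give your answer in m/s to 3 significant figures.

Stage wet mass = m₀ − payload = 155,000 − 6,500 = 148,500 kg.
Stage dry mass = ε × stage wet mass = 0.07 × 148,500 = 10,395 kg.
Burnout mass m_f = stage dry + payload = 10,395 + 6,500 = 16,895 kg.
v_e = Isp · g₀ = 413 × 9.8 = 4047.4 m/s.
By the Tsiolkovsky rocket equation, Δv = v_e · ln(155,000/16,895) = 4047.4 × ln(9.174) = 4047.4 × 2.2164 ≈ 8971 m/s.

Δv ≈ 8970 m/s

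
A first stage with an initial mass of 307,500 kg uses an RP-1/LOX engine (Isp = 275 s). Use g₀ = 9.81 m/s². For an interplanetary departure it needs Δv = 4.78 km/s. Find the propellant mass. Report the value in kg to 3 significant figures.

v_e = Isp · g₀ = 275 × 9.81 = 2697.8 m/s.
m₀/m_f = exp(Δv / v_e) = exp(4780 / 2697.8) = exp(1.7718) = 5.8817.
m_f = 307,500 / 5.8817 = 52,280.8 kg, so propellant = m₀ − m_f = 307,500 − 52,280.8 = 255,219.2 kg.

propellant mass ≈ 255000 kg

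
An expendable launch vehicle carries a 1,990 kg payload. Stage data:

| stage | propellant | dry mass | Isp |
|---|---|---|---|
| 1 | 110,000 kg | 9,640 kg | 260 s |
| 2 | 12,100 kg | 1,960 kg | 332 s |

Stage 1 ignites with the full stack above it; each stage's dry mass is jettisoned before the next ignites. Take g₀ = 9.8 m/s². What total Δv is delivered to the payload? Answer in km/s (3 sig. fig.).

Δv ≈ 8.80 km/s

Ignition mass of stage 1 = 110,000+9,640 + 12,100+1,960 + 1,990 = 135,690 kg.
Stage 1: m₀ = 135,690 kg, m_f = 135,690 − 110,000 = 25,690 kg; Δv = 260×9.8×ln(5.282) = 2548.0×1.6643 ≈ 4241 m/s.
Stage 2: m₀ = 16,050 kg, m_f = 16,050 − 12,100 = 3,950 kg; Δv = 332×9.8×ln(4.063) = 3253.6×1.4020 ≈ 4562 m/s.
Total Δv = 4241 + 4562 = 8803 m/s.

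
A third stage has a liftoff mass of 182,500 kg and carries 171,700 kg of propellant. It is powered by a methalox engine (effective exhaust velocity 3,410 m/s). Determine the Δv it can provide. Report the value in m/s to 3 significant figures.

m_f = m₀ − m_prop = 182,500 − 171,700 = 10,800 kg.
Rocket equation: Δv = v_e · ln(m₀/m_f) = 3410.0 × ln(16.9) = 3410.0 × 2.8272 ≈ 9640.8 m/s.

Δv ≈ 9640 m/s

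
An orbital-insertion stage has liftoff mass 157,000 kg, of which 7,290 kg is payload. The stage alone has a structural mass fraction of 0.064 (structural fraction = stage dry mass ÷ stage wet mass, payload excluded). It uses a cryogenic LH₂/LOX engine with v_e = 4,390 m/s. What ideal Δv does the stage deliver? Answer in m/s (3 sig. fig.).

Stage wet mass = m₀ − payload = 157,000 − 7,290 = 149,710 kg.
Stage dry mass = ε × stage wet mass = 0.064 × 149,710 = 9,581.44 kg.
Burnout mass m_f = stage dry + payload = 9,581.44 + 7,290 = 16,871.44 kg.
Δv = v_e · ln(157,000/16,871.44) = 4390.0 × ln(9.306) = 4390.0 × 2.2306 ≈ 9792 m/s.

Δv ≈ 9790 m/s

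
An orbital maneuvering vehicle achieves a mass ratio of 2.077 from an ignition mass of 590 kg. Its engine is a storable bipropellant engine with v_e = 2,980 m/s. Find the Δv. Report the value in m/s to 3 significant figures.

Δv = v_e · ln(2.077) = 2980.0 × 0.7309 ≈ 2178.2 m/s.

Δv ≈ 2180 m/s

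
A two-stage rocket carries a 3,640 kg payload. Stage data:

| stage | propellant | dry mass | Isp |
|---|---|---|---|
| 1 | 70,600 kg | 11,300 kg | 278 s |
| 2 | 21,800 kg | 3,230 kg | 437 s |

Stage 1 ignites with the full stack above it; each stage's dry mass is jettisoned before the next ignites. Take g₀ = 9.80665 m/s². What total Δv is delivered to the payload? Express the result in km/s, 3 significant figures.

Δv ≈ 8.90 km/s

Ignition mass of stage 1 = 70,600+11,300 + 21,800+3,230 + 3,640 = 110,570 kg.
Stage 1: m₀ = 110,570 kg, m_f = 110,570 − 70,600 = 39,970 kg; Δv = 278×9.80665×ln(2.766) = 2726.2×1.0175 ≈ 2774 m/s.
Stage 2: m₀ = 28,670 kg, m_f = 28,670 − 21,800 = 6,870 kg; Δv = 437×9.80665×ln(4.173) = 4285.5×1.4287 ≈ 6123 m/s.
Total Δv = 2774 + 6123 = 8897 m/s.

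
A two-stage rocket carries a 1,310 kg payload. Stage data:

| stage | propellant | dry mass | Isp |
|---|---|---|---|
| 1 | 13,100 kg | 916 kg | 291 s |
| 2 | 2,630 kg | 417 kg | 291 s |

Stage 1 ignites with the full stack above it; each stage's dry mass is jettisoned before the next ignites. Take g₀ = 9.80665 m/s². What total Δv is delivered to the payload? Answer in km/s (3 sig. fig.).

Ignition mass of stage 1 = 13,100+916 + 2,630+417 + 1,310 = 18,373 kg.
Stage 1: m₀ = 18,373 kg, m_f = 18,373 − 13,100 = 5,273 kg; Δv = 291×9.80665×ln(3.484) = 2853.7×1.2483 ≈ 3562 m/s.
Stage 2: m₀ = 4,357 kg, m_f = 4,357 − 2,630 = 1,727 kg; Δv = 291×9.80665×ln(2.523) = 2853.7×0.9254 ≈ 2641 m/s.
Total Δv = 3562 + 2641 = 6203 m/s.

Δv ≈ 6.20 km/s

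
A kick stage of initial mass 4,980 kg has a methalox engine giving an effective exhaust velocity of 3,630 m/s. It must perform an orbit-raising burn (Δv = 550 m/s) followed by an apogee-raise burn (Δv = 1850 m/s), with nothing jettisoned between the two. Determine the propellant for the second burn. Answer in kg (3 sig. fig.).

propellant for the second burn ≈ 1710 kg

After the first burn: m = 4980 × exp(−550/3630.0) = 4980 × 0.85940 = 4,279.81 kg.
After the second burn: m = 4,279.81 × exp(−1850/3630.0) = 4,279.81 × 0.60071 = 2,570.92 kg.
Second-burn propellant = 4,279.81 − 2,570.92 = 1,708.89 kg.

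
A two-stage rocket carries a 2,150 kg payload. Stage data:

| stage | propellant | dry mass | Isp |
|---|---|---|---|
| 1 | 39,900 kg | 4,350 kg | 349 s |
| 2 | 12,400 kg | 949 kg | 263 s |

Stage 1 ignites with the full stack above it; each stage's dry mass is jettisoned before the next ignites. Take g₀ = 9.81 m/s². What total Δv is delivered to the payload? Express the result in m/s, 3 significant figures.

Ignition mass of stage 1 = 39,900+4,350 + 12,400+949 + 2,150 = 59,749 kg.
Stage 1: m₀ = 59,749 kg, m_f = 59,749 − 39,900 = 19,849 kg; Δv = 349×9.81×ln(3.01) = 3423.7×1.1020 ≈ 3773 m/s.
Stage 2: m₀ = 15,499 kg, m_f = 15,499 − 12,400 = 3,099 kg; Δv = 263×9.81×ln(5.001) = 2580.0×1.6097 ≈ 4153 m/s.
Total Δv = 3773 + 4153 = 7926 m/s.

Δv ≈ 7930 m/s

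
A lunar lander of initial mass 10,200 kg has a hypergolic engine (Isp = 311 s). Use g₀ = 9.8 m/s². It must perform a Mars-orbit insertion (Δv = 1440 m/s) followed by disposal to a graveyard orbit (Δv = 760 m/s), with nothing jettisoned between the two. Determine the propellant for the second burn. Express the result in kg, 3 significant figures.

propellant for the second burn ≈ 1400 kg

v_e = Isp · g₀ = 311 × 9.8 = 3047.8 m/s.
After the first burn: m = 10200 × exp(−1440/3047.8) = 10200 × 0.62346 = 6,359.29 kg.
After the second burn: m = 6,359.29 × exp(−760/3047.8) = 6,359.29 × 0.77930 = 4,955.79 kg.
Second-burn propellant = 6,359.29 − 4,955.79 = 1,403.5 kg.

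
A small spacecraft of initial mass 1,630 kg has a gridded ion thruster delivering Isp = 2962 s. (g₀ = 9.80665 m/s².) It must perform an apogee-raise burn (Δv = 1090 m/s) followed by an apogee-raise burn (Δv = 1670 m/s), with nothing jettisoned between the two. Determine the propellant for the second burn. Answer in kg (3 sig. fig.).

v_e = Isp · g₀ = 2962 × 9.80665 = 29047.3 m/s.
After the first burn: m = 1630 × exp(−1090/29047.3) = 1630 × 0.96317 = 1,569.97 kg.
After the second burn: m = 1,569.97 × exp(−1670/29047.3) = 1,569.97 × 0.94413 = 1,482.26 kg.
Second-burn propellant = 1,569.97 − 1,482.26 = 87.71 kg.

propellant for the second burn ≈ 87.7 kg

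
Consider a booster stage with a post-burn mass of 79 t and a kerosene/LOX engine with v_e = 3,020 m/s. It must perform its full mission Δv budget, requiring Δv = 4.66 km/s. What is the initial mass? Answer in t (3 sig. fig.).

m₀/m_f = exp(Δv / v_e) = exp(4660 / 3020.0) = exp(1.5430) = 4.6788.
m₀ = m_f × 4.6788 = 79 × 4.6788 = 369.625 t.

initial mass ≈ 370 t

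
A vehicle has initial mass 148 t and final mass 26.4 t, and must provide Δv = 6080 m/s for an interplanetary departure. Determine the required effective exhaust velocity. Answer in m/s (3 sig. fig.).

ln(m₀/m_f) = ln(148000/26400) = ln(5.606) = 1.7238.
v_e = Δv / ln(m₀/m_f) = 6080 / 1.7238 = 3527.0 m/s.

v_e ≈ 3530 m/s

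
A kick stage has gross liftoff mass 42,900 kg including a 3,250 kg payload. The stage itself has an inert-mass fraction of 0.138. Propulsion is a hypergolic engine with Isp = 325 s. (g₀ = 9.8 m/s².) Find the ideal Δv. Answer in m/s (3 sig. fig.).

Δv ≈ 5070 m/s

Stage wet mass = m₀ − payload = 42,900 − 3,250 = 39,650 kg.
Stage dry mass = ε × stage wet mass = 0.138 × 39,650 = 5,471.7 kg.
Burnout mass m_f = stage dry + payload = 5,471.7 + 3,250 = 8,721.7 kg.
v_e = Isp · g₀ = 325 × 9.8 = 3185.0 m/s.
Using Δv = v_e ln(m₀/m_f): Δv = v_e · ln(42,900/8,721.7) = 3185.0 × ln(4.919) = 3185.0 × 1.5931 ≈ 5074 m/s.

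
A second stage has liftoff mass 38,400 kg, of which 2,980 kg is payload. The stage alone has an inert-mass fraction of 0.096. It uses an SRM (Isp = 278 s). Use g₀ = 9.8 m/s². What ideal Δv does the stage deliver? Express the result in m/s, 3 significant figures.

Stage wet mass = m₀ − payload = 38,400 − 2,980 = 35,420 kg.
Stage dry mass = ε × stage wet mass = 0.096 × 35,420 = 3,400.32 kg.
Burnout mass m_f = stage dry + payload = 3,400.32 + 2,980 = 6,380.32 kg.
v_e = Isp · g₀ = 278 × 9.8 = 2724.4 m/s.
From the ideal rocket equation, Δv = v_e · ln(38,400/6,380.32) = 2724.4 × ln(6.019) = 2724.4 × 1.7948 ≈ 4890 m/s.

Δv ≈ 4890 m/s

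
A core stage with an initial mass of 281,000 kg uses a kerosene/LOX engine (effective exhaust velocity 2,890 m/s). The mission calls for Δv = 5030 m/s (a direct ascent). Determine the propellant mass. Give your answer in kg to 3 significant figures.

By the Tsiolkovsky rocket equation, m₀/m_f = exp(Δv / v_e) = exp(5030 / 2890.0) = exp(1.7405) = 5.7001.
m_f = 281,000 / 5.7001 = 49,297.4 kg, so propellant = m₀ − m_f = 281,000 − 49,297.4 = 231,702.6 kg.

propellant mass ≈ 232000 kg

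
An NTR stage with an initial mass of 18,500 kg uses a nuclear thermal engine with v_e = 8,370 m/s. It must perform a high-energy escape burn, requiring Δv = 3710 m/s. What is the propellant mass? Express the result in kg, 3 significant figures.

By the Tsiolkovsky rocket equation, m₀/m_f = exp(Δv / v_e) = exp(3710 / 8370.0) = exp(0.4432) = 1.5578.
m_f = 18,500 / 1.5578 = 11,875.7 kg, so propellant = m₀ − m_f = 18,500 − 11,875.7 = 6,624.3 kg.

propellant mass ≈ 6620 kg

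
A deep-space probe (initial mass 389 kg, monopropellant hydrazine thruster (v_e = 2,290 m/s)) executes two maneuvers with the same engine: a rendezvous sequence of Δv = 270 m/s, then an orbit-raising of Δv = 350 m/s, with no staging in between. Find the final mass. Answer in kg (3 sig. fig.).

final mass ≈ 297 kg

After the first burn: m = 389 × exp(−270/2290.0) = 389 × 0.88878 = 345.735 kg.
After the second burn: m = 345.735 × exp(−350/2290.0) = 345.735 × 0.85827 = 296.734 kg.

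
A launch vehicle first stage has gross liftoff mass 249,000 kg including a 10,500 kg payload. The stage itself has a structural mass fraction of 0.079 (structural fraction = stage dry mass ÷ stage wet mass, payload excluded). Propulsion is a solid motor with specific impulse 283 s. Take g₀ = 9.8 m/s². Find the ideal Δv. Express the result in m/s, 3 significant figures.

Δv ≈ 5930 m/s

Stage wet mass = m₀ − payload = 249,000 − 10,500 = 238,500 kg.
Stage dry mass = ε × stage wet mass = 0.079 × 238,500 = 18,841.5 kg.
Burnout mass m_f = stage dry + payload = 18,841.5 + 10,500 = 29,341.5 kg.
v_e = Isp · g₀ = 283 × 9.8 = 2773.4 m/s.
Δv = v_e · ln(249,000/29,341.5) = 2773.4 × ln(8.486) = 2773.4 × 2.1385 ≈ 5931 m/s.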